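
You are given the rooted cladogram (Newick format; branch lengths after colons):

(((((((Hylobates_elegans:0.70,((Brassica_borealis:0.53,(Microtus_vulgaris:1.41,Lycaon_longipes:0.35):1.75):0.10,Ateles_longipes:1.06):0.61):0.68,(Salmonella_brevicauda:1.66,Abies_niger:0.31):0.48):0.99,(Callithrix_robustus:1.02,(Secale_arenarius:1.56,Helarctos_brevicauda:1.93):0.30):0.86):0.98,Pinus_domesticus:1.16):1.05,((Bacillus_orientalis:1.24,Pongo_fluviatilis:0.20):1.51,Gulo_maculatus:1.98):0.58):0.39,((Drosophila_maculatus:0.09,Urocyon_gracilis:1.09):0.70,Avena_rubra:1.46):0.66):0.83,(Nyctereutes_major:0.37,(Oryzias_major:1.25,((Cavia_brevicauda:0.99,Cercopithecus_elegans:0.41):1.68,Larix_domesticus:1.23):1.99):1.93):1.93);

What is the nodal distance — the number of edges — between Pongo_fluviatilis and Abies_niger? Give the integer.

8

The MRCA of Pongo_fluviatilis and Abies_niger is the node subtending (((((Hylobates_elegans,((Brassica_borealis,(Microtus_vulgaris,Lycaon_longipes)),Ateles_longipes)),(Salmonella_brevicauda,Abies_niger)),(Callithrix_robustus,(Secale_arenarius,Helarctos_brevicauda))),Pinus_domesticus),((Bacillus_orientalis,Pongo_fluviatilis),Gulo_maculatus)).
From Pongo_fluviatilis up to that node: 3 branches. From Abies_niger up to the same node: 5 branches. Total: 3 + 5 = 8.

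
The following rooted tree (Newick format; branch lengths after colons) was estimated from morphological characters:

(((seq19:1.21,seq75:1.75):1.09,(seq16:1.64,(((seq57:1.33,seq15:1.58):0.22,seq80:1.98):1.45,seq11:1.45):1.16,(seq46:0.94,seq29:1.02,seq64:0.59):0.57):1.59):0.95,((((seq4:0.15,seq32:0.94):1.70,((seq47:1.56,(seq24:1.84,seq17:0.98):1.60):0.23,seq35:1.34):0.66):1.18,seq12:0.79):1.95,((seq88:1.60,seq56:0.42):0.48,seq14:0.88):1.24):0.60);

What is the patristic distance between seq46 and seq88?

The path runs seq46 → … → MRCA → … → seq88; the MRCA is the root of the tree.
Branch lengths along that path: 0.94 + 0.57 + 1.59 + 0.95 + 0.60 + 1.24 + 0.48 + 1.60 = 7.97.

7.97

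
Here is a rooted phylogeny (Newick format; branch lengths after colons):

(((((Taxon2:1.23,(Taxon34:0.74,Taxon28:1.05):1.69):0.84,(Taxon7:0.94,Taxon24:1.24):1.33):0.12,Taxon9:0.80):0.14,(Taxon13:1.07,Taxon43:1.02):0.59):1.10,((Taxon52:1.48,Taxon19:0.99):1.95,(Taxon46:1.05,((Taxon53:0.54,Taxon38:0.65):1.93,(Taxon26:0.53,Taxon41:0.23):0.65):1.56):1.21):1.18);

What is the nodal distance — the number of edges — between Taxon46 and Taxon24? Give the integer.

8

The MRCA of Taxon46 and Taxon24 is the root of the tree.
From Taxon46 up to that node: 3 branches. From Taxon24 up to the same node: 5 branches. Total: 3 + 5 = 8.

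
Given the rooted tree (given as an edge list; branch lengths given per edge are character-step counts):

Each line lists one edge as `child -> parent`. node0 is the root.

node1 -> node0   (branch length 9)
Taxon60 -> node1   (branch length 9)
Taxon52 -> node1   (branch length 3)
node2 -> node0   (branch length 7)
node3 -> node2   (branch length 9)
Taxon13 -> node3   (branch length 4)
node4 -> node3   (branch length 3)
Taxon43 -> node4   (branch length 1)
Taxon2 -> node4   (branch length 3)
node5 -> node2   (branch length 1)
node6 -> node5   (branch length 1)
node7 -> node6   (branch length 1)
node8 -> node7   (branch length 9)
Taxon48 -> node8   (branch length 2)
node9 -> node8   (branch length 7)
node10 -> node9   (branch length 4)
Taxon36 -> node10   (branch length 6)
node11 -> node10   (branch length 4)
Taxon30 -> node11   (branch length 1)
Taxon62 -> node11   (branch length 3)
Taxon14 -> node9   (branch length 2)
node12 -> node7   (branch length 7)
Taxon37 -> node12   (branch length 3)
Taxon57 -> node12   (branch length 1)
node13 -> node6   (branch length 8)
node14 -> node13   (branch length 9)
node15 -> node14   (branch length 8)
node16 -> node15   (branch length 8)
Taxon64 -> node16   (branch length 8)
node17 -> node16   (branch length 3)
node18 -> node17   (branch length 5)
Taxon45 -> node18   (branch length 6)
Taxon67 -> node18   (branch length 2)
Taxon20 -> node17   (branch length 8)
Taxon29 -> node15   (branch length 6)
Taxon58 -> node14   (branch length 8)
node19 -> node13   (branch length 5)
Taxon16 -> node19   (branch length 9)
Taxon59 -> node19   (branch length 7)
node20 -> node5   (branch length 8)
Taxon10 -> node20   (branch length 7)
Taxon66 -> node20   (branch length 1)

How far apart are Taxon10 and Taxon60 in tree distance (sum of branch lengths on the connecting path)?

The path runs Taxon10 → … → MRCA → … → Taxon60; the MRCA is the root of the tree.
Branch lengths along that path: 7 + 8 + 1 + 7 + 9 + 9 = 41.

41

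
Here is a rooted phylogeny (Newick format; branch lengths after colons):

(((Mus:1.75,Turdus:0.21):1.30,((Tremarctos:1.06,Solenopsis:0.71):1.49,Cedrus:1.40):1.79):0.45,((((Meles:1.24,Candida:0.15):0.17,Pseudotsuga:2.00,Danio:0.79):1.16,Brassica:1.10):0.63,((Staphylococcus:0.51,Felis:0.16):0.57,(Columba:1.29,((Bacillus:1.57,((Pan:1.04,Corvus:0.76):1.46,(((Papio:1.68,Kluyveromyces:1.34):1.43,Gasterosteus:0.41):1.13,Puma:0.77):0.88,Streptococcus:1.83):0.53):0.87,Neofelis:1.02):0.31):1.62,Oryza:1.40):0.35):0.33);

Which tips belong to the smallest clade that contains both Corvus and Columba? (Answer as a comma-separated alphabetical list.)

Bacillus, Columba, Corvus, Gasterosteus, Kluyveromyces, Neofelis, Pan, Papio, Puma, Streptococcus

Tracing Corvus: it sits inside (Pan,Corvus).
Tracing Columba: it sits inside (Columba,((Bacillus,((Pan,Corvus),(((Papio,Kluyveromyces),Gasterosteus),Puma),Streptococcus)),Neofelis)).
The smallest clade enclosing both is (Columba,((Bacillus,((Pan,Corvus),(((Papio,Kluyveromyces),Gasterosteus),Puma),Streptococcus)),Neofelis)); the answer is its 10 terminal taxa in alphabetical order.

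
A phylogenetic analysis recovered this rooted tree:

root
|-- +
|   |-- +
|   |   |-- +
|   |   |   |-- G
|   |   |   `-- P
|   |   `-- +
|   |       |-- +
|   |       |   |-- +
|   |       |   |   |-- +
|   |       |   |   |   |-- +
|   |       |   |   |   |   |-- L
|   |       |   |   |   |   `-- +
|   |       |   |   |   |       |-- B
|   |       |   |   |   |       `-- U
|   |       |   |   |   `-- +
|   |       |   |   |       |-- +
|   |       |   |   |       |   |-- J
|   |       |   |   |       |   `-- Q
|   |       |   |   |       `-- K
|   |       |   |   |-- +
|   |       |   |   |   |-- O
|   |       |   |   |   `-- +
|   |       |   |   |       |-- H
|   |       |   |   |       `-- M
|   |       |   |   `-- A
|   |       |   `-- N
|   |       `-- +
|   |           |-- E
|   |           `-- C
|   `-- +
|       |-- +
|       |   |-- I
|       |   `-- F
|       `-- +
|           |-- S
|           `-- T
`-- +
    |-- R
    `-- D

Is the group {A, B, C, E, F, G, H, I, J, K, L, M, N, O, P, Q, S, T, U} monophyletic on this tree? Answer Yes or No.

Yes

The most recent common ancestor of these taxa subtends (((G,P),(((((L,(B,U)),((J,Q),K)),(O,(H,M)),A),N),(E,C))),((I,F),(S,T))).
That clade has exactly 19 tips — every listed taxon and nothing else — so the group is monophyletic.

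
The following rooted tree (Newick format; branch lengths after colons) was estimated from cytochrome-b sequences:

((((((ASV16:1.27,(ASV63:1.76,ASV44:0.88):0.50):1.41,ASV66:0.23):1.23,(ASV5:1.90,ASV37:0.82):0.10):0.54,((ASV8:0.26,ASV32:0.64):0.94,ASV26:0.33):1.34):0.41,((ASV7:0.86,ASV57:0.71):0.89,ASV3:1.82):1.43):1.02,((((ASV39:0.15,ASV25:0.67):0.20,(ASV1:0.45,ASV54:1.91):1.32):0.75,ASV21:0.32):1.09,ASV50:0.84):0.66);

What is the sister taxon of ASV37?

ASV37 attaches to the tree at the node subtending (ASV5,ASV37).
The other lineage descending from that same node — the sister group — is the single tip ASV5.

ASV5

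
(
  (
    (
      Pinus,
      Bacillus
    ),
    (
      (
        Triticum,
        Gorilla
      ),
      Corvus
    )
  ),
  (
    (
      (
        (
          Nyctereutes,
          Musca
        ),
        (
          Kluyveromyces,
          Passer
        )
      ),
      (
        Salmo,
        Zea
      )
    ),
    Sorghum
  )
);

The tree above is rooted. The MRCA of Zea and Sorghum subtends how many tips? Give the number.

The MRCA of Zea and Sorghum is the node subtending ((((Nyctereutes,Musca),(Kluyveromyces,Passer)),(Salmo,Zea)),Sorghum).
That clade contains 7 terminal taxa: Kluyveromyces, Musca, Nyctereutes, Passer, Salmo, Sorghum, Zea.

7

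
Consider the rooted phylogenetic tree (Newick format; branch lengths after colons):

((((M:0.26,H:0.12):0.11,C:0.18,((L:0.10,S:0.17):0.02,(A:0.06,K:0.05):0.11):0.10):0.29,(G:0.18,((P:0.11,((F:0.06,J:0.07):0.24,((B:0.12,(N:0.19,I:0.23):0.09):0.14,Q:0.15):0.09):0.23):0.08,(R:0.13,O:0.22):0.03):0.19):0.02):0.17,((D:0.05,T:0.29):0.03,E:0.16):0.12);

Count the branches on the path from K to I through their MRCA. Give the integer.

The MRCA of K and I is the node subtending (((M,H),C,((L,S),(A,K))),(G,((P,((F,J),((B,(N,I)),Q))),(R,O)))).
From K up to that node: 4 branches. From I up to the same node: 8 branches. Total: 4 + 8 = 12.

12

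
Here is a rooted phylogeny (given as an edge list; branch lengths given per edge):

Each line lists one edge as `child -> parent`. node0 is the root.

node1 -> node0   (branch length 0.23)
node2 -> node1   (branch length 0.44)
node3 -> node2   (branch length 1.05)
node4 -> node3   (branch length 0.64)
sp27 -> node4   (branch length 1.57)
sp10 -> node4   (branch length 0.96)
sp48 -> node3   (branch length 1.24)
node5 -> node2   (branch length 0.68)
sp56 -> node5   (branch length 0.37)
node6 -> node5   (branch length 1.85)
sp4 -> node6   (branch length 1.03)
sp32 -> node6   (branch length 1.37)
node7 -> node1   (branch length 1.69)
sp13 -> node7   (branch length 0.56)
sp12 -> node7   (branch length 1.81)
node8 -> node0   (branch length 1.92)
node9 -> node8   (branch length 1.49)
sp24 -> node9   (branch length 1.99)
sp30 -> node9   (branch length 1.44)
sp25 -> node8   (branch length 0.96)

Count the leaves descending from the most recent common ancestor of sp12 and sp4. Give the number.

8

The MRCA of sp12 and sp4 is the node subtending ((((sp27,sp10),sp48),(sp56,(sp4,sp32))),(sp13,sp12)).
That clade contains 8 terminal taxa: sp10, sp12, sp13, sp27, sp32, sp4, sp48, sp56.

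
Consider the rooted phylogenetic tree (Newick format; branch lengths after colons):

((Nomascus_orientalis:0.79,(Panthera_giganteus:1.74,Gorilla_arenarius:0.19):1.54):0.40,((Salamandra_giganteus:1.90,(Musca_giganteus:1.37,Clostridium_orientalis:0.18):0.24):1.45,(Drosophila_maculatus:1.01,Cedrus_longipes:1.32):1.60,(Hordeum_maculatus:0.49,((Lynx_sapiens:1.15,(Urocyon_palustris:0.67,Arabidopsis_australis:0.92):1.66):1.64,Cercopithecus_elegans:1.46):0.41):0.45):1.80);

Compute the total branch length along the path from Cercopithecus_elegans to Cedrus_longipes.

The path runs Cercopithecus_elegans → … → MRCA → … → Cedrus_longipes; the MRCA is the node subtending ((Salamandra_giganteus,(Musca_giganteus,Clostridium_orientalis)),(Drosophila_maculatus,Cedrus_longipes),(Hordeum_maculatus,((Lynx_sapiens,(Urocyon_palustris,Arabidopsis_australis)),Cercopithecus_elegans))).
Branch lengths along that path: 1.46 + 0.41 + 0.45 + 1.60 + 1.32 = 5.24.

5.24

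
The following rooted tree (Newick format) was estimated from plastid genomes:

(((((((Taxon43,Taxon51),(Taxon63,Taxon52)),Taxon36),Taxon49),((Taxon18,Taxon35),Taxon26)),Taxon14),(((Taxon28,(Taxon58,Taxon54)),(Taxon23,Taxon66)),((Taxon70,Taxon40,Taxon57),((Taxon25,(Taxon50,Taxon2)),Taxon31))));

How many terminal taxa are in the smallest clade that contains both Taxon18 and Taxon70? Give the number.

22

The MRCA of Taxon18 and Taxon70 is the root, so the clade is the entire tree.
That clade contains 22 terminal taxa: Taxon14, Taxon18, Taxon2, Taxon23, Taxon25, Taxon26, Taxon28, Taxon31, Taxon35, Taxon36, Taxon40, Taxon43, Taxon49, Taxon50, Taxon51, Taxon52, Taxon54, Taxon57, Taxon58, Taxon63, Taxon66, Taxon70.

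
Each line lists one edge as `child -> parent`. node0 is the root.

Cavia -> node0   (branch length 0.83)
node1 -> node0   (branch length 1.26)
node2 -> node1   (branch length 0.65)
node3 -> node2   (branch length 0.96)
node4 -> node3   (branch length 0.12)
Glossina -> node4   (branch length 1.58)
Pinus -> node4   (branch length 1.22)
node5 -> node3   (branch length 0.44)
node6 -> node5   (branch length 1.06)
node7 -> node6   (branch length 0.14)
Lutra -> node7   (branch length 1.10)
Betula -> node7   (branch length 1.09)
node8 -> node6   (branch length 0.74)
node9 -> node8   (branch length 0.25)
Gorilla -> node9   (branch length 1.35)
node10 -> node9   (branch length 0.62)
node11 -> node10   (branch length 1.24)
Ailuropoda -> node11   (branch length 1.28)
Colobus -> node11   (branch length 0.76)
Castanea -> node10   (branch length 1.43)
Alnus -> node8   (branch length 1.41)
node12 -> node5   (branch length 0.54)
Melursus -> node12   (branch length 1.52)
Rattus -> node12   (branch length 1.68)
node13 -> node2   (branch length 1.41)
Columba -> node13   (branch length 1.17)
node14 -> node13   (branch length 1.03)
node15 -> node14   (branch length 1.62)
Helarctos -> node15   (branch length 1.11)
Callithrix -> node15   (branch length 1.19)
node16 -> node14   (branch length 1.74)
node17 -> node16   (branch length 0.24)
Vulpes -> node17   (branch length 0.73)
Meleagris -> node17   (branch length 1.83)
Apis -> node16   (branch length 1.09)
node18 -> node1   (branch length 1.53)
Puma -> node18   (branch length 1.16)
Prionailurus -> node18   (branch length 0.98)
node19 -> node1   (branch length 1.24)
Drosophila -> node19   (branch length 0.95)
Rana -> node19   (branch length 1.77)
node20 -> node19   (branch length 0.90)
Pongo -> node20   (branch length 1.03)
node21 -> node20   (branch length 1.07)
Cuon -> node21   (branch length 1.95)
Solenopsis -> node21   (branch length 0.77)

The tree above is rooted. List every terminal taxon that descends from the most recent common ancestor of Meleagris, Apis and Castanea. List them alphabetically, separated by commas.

Ailuropoda, Alnus, Apis, Betula, Callithrix, Castanea, Colobus, Columba, Glossina, Gorilla, Helarctos, Lutra, Meleagris, Melursus, Pinus, Rattus, Vulpes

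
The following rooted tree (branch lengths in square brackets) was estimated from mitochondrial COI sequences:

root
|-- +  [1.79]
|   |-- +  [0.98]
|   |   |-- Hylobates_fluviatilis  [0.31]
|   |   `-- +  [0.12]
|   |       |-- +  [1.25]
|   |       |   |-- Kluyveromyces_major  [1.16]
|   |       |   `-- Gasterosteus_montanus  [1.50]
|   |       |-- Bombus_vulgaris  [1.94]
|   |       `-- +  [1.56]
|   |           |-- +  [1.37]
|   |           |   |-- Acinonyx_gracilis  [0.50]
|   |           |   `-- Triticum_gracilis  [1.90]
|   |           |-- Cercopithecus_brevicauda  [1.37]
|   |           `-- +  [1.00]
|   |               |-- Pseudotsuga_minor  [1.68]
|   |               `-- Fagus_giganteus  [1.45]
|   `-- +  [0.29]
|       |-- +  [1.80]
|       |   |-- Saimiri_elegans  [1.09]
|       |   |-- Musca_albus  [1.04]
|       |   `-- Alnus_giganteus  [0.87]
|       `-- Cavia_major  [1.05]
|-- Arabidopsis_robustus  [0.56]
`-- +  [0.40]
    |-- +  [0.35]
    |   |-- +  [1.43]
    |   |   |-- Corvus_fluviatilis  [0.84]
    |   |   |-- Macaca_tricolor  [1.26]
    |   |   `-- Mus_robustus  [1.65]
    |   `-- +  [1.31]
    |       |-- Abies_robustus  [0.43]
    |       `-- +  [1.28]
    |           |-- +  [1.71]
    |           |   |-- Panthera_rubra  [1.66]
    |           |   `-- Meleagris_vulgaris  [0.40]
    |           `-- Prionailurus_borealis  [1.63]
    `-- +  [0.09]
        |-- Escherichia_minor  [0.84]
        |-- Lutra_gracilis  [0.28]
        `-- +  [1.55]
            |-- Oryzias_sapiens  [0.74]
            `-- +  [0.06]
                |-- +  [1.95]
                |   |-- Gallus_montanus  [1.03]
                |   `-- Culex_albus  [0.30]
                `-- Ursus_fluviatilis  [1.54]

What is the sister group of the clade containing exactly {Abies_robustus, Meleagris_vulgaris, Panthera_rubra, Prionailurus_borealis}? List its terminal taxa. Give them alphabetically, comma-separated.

The clade containing exactly {Abies_robustus, Meleagris_vulgaris, Panthera_rubra, Prionailurus_borealis} attaches to the tree at the node subtending ((Corvus_fluviatilis,Macaca_tricolor,Mus_robustus),(Abies_robustus,((Panthera_rubra,Meleagris_vulgaris),Prionailurus_borealis))).
The other lineage descending from that same node — the sister group — is (Corvus_fluviatilis,Macaca_tricolor,Mus_robustus); its 3 tips in alphabetical order are the answer.

Corvus_fluviatilis, Macaca_tricolor, Mus_robustus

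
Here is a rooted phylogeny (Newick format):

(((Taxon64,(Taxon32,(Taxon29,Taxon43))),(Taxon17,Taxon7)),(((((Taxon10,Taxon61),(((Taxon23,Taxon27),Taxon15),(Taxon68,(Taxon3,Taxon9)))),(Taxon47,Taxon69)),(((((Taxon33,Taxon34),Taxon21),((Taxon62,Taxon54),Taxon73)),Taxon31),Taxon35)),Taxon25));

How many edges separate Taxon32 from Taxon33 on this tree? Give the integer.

The MRCA of Taxon32 and Taxon33 is the root of the tree.
From Taxon32 up to that node: 4 branches. From Taxon33 up to the same node: 8 branches. Total: 4 + 8 = 12.

12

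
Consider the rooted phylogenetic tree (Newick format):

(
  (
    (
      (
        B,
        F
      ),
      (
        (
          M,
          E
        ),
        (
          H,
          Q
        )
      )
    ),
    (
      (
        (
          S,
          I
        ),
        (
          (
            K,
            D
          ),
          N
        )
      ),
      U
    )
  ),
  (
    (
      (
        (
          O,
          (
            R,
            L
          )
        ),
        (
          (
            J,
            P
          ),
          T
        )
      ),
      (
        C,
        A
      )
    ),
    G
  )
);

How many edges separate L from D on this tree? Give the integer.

12

The MRCA of L and D is the root of the tree.
From L up to that node: 6 branches. From D up to the same node: 6 branches. Total: 6 + 6 = 12.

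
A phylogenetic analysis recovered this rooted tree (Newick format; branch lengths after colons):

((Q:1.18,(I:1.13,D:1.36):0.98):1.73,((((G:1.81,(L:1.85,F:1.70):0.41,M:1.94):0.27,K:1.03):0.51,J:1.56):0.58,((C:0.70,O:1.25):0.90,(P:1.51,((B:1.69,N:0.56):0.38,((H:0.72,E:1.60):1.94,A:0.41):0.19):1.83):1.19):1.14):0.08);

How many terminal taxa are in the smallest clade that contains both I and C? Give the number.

The MRCA of I and C is the root, so the clade is the entire tree.
That clade contains 17 terminal taxa: A, B, C, D, E, F, G, H, I, J, K, L, M, N, O, P, Q.

17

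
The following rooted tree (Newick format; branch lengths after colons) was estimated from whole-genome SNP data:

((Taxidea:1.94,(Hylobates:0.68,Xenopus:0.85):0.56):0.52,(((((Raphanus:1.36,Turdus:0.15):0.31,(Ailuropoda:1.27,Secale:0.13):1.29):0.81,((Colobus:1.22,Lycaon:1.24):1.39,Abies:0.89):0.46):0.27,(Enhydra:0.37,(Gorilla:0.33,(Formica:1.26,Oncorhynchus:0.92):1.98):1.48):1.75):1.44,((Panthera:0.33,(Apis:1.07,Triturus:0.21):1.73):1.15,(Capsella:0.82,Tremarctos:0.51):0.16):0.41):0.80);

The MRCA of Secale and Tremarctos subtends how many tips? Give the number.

16

The MRCA of Secale and Tremarctos is the node subtending (((((Raphanus,Turdus),(Ailuropoda,Secale)),((Colobus,Lycaon),Abies)),(Enhydra,(Gorilla,(Formica,Oncorhynchus)))),((Panthera,(Apis,Triturus)),(Capsella,Tremarctos))).
That clade contains 16 terminal taxa: Abies, Ailuropoda, Apis, Capsella, Colobus, Enhydra, Formica, Gorilla, Lycaon, Oncorhynchus, Panthera, Raphanus, Secale, Tremarctos, Triturus, Turdus.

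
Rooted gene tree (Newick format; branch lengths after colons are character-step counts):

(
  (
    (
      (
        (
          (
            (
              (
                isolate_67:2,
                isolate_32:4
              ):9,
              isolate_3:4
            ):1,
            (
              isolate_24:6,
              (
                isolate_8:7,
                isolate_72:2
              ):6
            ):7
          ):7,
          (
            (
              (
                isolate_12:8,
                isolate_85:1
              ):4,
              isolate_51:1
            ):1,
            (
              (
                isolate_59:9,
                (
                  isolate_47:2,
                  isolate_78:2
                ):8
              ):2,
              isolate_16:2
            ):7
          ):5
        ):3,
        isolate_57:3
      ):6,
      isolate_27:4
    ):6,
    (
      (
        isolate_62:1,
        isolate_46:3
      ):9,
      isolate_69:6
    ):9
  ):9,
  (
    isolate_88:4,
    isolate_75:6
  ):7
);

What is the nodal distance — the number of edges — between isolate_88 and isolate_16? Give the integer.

The MRCA of isolate_88 and isolate_16 is the root of the tree.
From isolate_88 up to that node: 2 branches. From isolate_16 up to the same node: 7 branches. Total: 2 + 7 = 9.

9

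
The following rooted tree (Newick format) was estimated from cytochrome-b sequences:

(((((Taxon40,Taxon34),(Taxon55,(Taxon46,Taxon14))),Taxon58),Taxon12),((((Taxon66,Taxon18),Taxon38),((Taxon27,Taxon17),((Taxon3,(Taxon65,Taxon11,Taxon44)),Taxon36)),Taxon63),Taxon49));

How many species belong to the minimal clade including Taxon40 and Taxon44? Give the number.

19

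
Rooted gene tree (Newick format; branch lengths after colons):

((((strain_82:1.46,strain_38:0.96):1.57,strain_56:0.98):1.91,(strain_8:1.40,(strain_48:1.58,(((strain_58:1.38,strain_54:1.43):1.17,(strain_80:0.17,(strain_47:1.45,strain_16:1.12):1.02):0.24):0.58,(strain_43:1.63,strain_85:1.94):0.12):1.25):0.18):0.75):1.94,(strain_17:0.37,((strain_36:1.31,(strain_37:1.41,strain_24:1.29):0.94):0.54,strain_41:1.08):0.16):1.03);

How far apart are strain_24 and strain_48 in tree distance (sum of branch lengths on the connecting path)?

The path runs strain_24 → … → MRCA → … → strain_48; the MRCA is the root of the tree.
Branch lengths along that path: 1.29 + 0.94 + 0.54 + 0.16 + 1.03 + 1.94 + 0.75 + 0.18 + 1.58 = 8.41.

8.41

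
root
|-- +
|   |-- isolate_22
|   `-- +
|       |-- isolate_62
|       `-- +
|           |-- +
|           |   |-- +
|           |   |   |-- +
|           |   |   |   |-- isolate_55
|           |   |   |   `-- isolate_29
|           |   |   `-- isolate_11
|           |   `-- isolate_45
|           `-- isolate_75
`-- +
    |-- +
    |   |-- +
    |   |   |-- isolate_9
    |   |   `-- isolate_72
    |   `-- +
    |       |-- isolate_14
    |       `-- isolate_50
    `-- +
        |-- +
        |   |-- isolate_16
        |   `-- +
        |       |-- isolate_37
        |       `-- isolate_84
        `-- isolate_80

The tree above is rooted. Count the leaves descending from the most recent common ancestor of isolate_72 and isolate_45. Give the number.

The MRCA of isolate_72 and isolate_45 is the root, so the clade is the entire tree.
That clade contains 15 terminal taxa: isolate_11, isolate_14, isolate_16, isolate_22, isolate_29, isolate_37, isolate_45, isolate_50, isolate_55, isolate_62, isolate_72, isolate_75, isolate_80, isolate_84, isolate_9.

15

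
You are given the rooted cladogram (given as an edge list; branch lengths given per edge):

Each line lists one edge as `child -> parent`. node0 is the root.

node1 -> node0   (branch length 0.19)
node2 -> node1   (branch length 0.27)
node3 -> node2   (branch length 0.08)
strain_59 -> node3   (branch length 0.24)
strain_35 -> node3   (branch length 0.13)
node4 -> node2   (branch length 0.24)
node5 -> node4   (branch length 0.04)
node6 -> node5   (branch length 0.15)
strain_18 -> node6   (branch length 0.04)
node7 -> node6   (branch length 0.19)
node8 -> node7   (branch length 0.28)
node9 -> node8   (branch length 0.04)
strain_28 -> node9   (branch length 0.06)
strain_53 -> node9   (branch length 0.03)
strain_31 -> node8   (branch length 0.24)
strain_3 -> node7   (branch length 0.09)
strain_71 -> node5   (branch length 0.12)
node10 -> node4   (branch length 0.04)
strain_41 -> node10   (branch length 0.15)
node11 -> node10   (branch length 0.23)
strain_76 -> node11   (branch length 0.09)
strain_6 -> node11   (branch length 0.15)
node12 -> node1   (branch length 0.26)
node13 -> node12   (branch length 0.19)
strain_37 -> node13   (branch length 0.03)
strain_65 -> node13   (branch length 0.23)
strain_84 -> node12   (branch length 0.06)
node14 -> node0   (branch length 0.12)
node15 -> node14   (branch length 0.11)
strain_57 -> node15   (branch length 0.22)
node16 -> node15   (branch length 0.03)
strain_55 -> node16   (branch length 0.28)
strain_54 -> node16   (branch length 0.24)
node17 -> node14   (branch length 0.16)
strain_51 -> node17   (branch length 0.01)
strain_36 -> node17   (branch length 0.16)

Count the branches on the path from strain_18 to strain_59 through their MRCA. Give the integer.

6

The MRCA of strain_18 and strain_59 is the node subtending ((strain_59,strain_35),(((strain_18,(((strain_28,strain_53),strain_31),strain_3)),strain_71),(strain_41,(strain_76,strain_6)))).
From strain_18 up to that node: 4 branches. From strain_59 up to the same node: 2 branches. Total: 4 + 2 = 6.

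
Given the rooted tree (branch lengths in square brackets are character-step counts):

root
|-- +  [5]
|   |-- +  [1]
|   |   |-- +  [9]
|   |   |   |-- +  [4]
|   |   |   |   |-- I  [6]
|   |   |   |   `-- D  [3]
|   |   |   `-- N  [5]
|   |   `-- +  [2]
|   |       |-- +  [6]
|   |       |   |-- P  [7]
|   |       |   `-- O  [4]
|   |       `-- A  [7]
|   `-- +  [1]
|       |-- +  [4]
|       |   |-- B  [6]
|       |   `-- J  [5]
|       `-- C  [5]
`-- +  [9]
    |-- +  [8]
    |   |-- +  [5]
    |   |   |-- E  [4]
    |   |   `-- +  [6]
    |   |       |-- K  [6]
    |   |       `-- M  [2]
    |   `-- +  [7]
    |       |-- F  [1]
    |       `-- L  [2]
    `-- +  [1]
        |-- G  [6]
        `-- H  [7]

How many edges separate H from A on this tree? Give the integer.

The MRCA of H and A is the root of the tree.
From H up to that node: 3 branches. From A up to the same node: 4 branches. Total: 3 + 4 = 7.

7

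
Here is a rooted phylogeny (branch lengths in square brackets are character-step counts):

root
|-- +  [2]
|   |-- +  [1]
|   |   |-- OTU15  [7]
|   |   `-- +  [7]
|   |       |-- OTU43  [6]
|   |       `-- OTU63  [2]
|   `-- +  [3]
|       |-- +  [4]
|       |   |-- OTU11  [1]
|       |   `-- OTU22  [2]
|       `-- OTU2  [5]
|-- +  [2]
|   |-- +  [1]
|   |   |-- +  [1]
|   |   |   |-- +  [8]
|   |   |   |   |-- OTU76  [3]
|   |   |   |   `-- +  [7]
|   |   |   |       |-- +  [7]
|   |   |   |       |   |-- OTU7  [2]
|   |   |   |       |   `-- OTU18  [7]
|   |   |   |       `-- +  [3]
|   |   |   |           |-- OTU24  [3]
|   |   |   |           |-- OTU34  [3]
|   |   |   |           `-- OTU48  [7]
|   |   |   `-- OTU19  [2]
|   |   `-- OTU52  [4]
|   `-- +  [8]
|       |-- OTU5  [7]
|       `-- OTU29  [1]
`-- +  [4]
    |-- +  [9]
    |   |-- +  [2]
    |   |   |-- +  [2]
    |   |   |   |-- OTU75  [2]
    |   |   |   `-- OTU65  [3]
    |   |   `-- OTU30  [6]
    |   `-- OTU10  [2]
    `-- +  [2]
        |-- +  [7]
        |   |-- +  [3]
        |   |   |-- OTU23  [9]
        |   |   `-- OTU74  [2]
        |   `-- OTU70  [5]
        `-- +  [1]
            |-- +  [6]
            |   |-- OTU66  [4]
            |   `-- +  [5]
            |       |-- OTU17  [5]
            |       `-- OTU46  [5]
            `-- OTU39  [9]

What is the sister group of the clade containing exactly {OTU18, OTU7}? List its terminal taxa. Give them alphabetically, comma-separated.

The clade containing exactly {OTU18, OTU7} attaches to the tree at the node subtending ((OTU7,OTU18),(OTU24,OTU34,OTU48)).
The other lineage descending from that same node — the sister group — is (OTU24,OTU34,OTU48); its 3 tips in alphabetical order are the answer.

OTU24, OTU34, OTU48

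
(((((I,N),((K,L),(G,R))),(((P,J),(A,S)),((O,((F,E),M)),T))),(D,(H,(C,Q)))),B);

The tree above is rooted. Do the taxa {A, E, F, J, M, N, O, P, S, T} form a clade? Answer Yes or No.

No

The MRCA of the listed taxa subtends (((I,N),((K,L),(G,R))),(((P,J),(A,S)),((O,((F,E),M)),T))).
That clade also contains G, I, K, L, R, which are not in the proposed group, so the group is not monophyletic.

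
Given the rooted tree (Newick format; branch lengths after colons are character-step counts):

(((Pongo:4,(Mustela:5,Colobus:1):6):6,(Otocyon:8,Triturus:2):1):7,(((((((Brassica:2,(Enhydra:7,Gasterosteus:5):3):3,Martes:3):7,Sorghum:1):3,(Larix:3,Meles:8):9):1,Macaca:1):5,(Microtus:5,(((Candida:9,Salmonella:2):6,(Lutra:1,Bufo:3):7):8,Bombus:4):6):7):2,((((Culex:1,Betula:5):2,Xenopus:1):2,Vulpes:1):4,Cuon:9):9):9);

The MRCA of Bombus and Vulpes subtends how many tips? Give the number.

The MRCA of Bombus and Vulpes is the node subtending (((((((Brassica,(Enhydra,Gasterosteus)),Martes),Sorghum),(Larix,Meles)),Macaca),(Microtus,(((Candida,Salmonella),(Lutra,Bufo)),Bombus))),((((Culex,Betula),Xenopus),Vulpes),Cuon)).
That clade contains 19 terminal taxa: Betula, Bombus, Brassica, Bufo, Candida, Culex, Cuon, Enhydra, Gasterosteus, Larix, Lutra, Macaca, Martes, Meles, Microtus, Salmonella, Sorghum, Vulpes, Xenopus.

19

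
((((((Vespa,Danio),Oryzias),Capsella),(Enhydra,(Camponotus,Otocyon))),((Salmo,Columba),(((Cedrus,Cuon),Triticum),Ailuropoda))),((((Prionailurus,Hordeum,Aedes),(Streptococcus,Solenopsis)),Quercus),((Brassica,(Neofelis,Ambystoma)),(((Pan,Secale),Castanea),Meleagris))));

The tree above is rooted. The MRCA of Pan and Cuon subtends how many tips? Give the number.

The MRCA of Pan and Cuon is the root, so the clade is the entire tree.
That clade contains 26 terminal taxa: Aedes, Ailuropoda, Ambystoma, Brassica, Camponotus, Capsella, Castanea, Cedrus, Columba, Cuon, Danio, Enhydra, Hordeum, Meleagris, Neofelis, Oryzias, Otocyon, Pan, Prionailurus, Quercus, Salmo, Secale, Solenopsis, Streptococcus, Triticum, Vespa.

26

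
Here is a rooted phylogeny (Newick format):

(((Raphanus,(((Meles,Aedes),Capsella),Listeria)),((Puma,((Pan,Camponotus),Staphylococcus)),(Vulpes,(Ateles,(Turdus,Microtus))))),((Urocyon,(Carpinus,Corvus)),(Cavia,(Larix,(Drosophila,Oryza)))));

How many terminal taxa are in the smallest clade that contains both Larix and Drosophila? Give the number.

3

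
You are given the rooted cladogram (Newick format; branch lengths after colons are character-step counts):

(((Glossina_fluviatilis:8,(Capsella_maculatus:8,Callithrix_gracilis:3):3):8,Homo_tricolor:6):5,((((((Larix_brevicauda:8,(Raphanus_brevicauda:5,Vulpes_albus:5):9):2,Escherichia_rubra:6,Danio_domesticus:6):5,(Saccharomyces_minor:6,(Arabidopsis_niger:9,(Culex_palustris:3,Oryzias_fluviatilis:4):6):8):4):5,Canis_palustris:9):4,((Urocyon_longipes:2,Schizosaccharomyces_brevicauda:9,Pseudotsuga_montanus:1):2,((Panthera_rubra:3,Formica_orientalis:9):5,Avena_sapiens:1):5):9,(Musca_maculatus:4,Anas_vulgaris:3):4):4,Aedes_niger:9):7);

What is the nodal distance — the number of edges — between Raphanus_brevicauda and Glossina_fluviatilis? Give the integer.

The MRCA of Raphanus_brevicauda and Glossina_fluviatilis is the root of the tree.
From Raphanus_brevicauda up to that node: 8 branches. From Glossina_fluviatilis up to the same node: 3 branches. Total: 8 + 3 = 11.

11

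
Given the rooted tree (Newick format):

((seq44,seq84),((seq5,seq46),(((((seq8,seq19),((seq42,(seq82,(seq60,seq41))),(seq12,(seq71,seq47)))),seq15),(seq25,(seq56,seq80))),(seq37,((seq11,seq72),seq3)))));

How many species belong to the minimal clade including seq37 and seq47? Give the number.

The MRCA of seq37 and seq47 is the node subtending (((((seq8,seq19),((seq42,(seq82,(seq60,seq41))),(seq12,(seq71,seq47)))),seq15),(seq25,(seq56,seq80))),(seq37,((seq11,seq72),seq3))).
That clade contains 17 terminal taxa: seq11, seq12, seq15, seq19, seq25, seq3, seq37, seq41, seq42, seq47, seq56, seq60, seq71, seq72, seq8, seq80, seq82.

17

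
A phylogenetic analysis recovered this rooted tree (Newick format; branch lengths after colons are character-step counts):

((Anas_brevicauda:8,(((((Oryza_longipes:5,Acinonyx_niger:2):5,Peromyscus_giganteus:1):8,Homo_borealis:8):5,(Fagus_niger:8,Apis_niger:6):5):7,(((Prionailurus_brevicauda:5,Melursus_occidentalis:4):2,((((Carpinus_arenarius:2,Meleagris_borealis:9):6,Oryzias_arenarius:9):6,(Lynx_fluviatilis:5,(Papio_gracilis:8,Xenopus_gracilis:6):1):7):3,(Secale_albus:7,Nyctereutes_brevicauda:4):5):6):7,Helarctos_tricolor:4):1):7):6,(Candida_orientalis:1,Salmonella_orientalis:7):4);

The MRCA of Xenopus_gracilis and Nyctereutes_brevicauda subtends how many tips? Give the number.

8

The MRCA of Xenopus_gracilis and Nyctereutes_brevicauda is the node subtending ((((Carpinus_arenarius,Meleagris_borealis),Oryzias_arenarius),(Lynx_fluviatilis,(Papio_gracilis,Xenopus_gracilis))),(Secale_albus,Nyctereutes_brevicauda)).
That clade contains 8 terminal taxa: Carpinus_arenarius, Lynx_fluviatilis, Meleagris_borealis, Nyctereutes_brevicauda, Oryzias_arenarius, Papio_gracilis, Secale_albus, Xenopus_gracilis.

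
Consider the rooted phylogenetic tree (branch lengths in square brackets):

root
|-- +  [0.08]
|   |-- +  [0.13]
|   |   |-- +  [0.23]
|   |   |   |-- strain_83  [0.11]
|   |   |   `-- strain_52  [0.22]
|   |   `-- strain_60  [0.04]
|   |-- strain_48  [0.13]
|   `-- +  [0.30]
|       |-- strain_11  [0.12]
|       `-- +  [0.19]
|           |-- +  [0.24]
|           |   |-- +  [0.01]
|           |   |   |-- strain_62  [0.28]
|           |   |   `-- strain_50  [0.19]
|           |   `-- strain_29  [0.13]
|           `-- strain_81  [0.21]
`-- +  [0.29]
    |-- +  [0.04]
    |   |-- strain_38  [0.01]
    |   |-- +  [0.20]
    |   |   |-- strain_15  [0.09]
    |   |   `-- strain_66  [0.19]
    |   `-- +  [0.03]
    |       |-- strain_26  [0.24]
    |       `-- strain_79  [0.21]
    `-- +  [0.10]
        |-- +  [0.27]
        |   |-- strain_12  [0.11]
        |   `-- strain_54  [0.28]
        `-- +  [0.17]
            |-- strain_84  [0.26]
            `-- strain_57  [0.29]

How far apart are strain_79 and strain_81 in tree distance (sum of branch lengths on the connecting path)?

The path runs strain_79 → … → MRCA → … → strain_81; the MRCA is the root of the tree.
Branch lengths along that path: 0.21 + 0.03 + 0.04 + 0.29 + 0.08 + 0.30 + 0.19 + 0.21 = 1.35.

1.35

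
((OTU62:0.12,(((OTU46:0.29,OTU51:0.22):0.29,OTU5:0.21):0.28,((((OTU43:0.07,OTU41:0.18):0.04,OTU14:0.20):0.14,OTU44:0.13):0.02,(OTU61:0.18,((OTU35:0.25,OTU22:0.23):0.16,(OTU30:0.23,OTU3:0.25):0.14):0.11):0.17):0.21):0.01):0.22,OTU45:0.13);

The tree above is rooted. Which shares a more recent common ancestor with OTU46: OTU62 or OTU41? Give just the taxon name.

The MRCA of OTU46 and OTU41 subtends (((OTU46,OTU51),OTU5),((((OTU43,OTU41),OTU14),OTU44),(OTU61,((OTU35,OTU22),(OTU30,OTU3))))) (12 taxa).
The MRCA of OTU46 and OTU62 subtends (OTU62,(((OTU46,OTU51),OTU5),((((OTU43,OTU41),OTU14),OTU44),(OTU61,((OTU35,OTU22),(OTU30,OTU3)))))) (13 taxa).
The first is nested inside the second, so OTU46 shares a more recent common ancestor with OTU41.

OTU41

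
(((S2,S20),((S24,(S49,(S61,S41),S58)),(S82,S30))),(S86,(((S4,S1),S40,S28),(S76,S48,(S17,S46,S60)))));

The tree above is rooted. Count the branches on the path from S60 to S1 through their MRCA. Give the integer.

6

The MRCA of S60 and S1 is the node subtending (((S4,S1),S40,S28),(S76,S48,(S17,S46,S60))).
From S60 up to that node: 3 branches. From S1 up to the same node: 3 branches. Total: 3 + 3 = 6.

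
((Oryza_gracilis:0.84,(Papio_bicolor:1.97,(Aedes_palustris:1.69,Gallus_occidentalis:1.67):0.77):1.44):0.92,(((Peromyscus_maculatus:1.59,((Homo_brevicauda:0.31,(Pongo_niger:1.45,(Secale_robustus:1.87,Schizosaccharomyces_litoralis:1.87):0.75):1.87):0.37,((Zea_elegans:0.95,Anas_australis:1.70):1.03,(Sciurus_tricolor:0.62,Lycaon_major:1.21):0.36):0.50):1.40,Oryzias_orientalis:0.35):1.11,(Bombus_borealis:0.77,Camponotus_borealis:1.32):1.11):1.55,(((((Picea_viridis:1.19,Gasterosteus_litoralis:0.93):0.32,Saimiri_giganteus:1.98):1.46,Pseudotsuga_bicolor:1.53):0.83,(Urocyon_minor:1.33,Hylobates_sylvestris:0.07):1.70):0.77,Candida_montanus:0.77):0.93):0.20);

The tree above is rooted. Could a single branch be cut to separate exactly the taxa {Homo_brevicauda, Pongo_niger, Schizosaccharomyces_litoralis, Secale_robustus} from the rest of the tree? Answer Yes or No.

The most recent common ancestor of these taxa subtends (Homo_brevicauda,(Pongo_niger,(Secale_robustus,Schizosaccharomyces_litoralis))).
That clade has exactly 4 tips — every listed taxon and nothing else — so the group is monophyletic.

Yes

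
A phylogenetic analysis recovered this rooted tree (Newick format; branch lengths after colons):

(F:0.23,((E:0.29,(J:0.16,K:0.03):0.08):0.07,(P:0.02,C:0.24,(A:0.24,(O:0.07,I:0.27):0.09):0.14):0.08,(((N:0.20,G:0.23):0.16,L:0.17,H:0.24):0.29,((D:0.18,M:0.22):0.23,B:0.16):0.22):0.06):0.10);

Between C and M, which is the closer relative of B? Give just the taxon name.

The MRCA of B and M subtends ((D,M),B) (3 taxa).
The MRCA of B and C subtends ((E,(J,K)),(P,C,(A,(O,I))),(((N,G),L,H),((D,M),B))) (15 taxa).
The first is nested inside the second, so B shares a more recent common ancestor with M.

M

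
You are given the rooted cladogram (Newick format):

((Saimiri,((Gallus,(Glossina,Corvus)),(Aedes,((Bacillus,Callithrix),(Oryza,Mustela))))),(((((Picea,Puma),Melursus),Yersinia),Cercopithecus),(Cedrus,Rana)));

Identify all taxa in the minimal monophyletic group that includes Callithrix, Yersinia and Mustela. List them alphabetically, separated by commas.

Tracing Callithrix: it sits inside (Bacillus,Callithrix).
Tracing Yersinia: it sits inside (((Picea,Puma),Melursus),Yersinia).
Tracing Mustela: it sits inside (Oryza,Mustela).
The smallest clade enclosing all 3 is the whole tree (their MRCA is the root), so the answer is all 16 tips in alphabetical order.

Aedes, Bacillus, Callithrix, Cedrus, Cercopithecus, Corvus, Gallus, Glossina, Melursus, Mustela, Oryza, Picea, Puma, Rana, Saimiri, Yersinia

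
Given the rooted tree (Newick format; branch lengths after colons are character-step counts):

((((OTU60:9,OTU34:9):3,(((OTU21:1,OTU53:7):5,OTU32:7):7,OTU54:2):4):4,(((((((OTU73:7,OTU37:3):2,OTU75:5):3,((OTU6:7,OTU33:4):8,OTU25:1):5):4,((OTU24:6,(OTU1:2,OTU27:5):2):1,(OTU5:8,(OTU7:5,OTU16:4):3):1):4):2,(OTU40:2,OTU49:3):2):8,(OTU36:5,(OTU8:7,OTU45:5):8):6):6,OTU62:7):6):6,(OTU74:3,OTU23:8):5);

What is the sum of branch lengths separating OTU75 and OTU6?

The path runs OTU75 → … → MRCA → … → OTU6; the MRCA is the node subtending (((OTU73,OTU37),OTU75),((OTU6,OTU33),OTU25)).
Branch lengths along that path: 5 + 3 + 5 + 8 + 7 = 28.

28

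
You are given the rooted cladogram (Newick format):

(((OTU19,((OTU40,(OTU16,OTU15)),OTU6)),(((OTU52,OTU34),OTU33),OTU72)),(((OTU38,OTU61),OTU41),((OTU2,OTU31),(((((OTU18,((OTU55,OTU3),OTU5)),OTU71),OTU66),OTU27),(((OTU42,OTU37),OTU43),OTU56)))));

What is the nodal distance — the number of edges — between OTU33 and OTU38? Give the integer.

8

The MRCA of OTU33 and OTU38 is the root of the tree.
From OTU33 up to that node: 4 branches. From OTU38 up to the same node: 4 branches. Total: 4 + 4 = 8.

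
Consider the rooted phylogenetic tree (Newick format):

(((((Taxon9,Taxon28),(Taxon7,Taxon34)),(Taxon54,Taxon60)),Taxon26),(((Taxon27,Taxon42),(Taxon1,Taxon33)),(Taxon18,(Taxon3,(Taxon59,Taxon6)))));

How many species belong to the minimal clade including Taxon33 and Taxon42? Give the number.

4

The MRCA of Taxon33 and Taxon42 is the node subtending ((Taxon27,Taxon42),(Taxon1,Taxon33)).
That clade contains 4 terminal taxa: Taxon1, Taxon27, Taxon33, Taxon42.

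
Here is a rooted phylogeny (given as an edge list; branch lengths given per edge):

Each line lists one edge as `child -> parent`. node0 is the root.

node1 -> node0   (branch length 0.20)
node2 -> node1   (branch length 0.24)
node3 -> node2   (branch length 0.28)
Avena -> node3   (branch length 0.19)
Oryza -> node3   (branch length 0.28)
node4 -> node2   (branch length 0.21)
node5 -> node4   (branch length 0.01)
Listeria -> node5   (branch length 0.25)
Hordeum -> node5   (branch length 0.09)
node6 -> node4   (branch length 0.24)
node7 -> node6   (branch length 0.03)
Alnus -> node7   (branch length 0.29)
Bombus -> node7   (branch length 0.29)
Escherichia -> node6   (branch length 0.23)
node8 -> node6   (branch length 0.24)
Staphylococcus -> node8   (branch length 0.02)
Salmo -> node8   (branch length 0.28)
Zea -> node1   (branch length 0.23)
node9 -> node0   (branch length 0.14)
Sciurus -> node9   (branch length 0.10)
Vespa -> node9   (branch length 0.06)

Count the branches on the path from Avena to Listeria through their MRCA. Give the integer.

5

The MRCA of Avena and Listeria is the node subtending ((Avena,Oryza),((Listeria,Hordeum),((Alnus,Bombus),Escherichia,(Staphylococcus,Salmo)))).
From Avena up to that node: 2 branches. From Listeria up to the same node: 3 branches. Total: 2 + 3 = 5.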